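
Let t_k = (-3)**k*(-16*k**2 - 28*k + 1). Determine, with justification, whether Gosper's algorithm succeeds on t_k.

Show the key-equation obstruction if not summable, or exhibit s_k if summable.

Yes. s_k = (-3)**k*(4*k**2 + k - 4).

Compute t_(k+1)/t_k: get 3*(-16*k**2 - 60*k - 43)/(16*k**2 + 28*k - 1).
Take A(k)=-3, B(k)=1, C(k)=k**2 + 7*k/4 - 1/16.
Set up (-3)·f(k+1) − (1)·f(k) − (k**2 + 7*k/4 - 1/16) = 0.
Degrees (0,0,2) ⇒ d ≤ 2.
Solve for f: f(k) = -(4*k**2 + k - 4)/16 (degree 2 ≤ 2).
Get s_k = R·t_k = (-3)**k*(4*k**2 + k - 4) with R(k) = B(k−1)f(k)/C(k) = -(4*k**2 + k - 4)/(16*k**2 + 28*k - 1).
Verify: (-3)**k*(-16*k**2 - 28*k + 1) matches t_k.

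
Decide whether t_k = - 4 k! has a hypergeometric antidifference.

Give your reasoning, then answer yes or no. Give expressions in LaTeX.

No; the degree bound rules out any f.

r(k) = k + 1 after simplifying.
So A=k + 1 and B=1, with C=1.
Set up (k + 1)·f(k+1) − (1)·f(k) − (1) = 0.
deg f ≤ -1 (via 1,0,0).
d = -1 < 0 ⇒ no nonzero polynomial f; not summable.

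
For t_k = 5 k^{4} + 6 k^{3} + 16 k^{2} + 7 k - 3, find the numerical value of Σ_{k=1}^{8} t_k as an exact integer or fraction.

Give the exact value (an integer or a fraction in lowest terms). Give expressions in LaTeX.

Step 1: r(k) = (5*k**4 + 26*k**3 + 64*k**2 + 77*k + 31)/(5*k**4 + 6*k**3 + 16*k**2 + 7*k - 3).
So A=1 and B=1, with C=k**4 + 6*k**3/5 + 16*k**2/5 + 7*k/5 - 3/5.
Need (1)·f(k+1) − (1)·f(k) = k**4 + 6*k**3/5 + 16*k**2/5 + 7*k/5 - 3/5.
Bound: deg f ≤ 5.
Match coefficients ⇒ f(k) = k*(k**4 - k**3 + 4*k**2 - 3*k - 4)/5.
R(k) = B(k−1)·f(k)/C(k) = k*(k**4 - k**3 + 4*k**2 - 3*k - 4)/(5*k**4 + 6*k**3 + 16*k**2 + 7*k - 3); s_k = R·t_k = k*(k**4 - k**3 + 4*k**2 - 3*k - 4).
Check: Δs_k = 5*k**4 + 6*k**3 + 16*k**2 + 7*k - 3. ✓
Evaluate s at k=9 and k=1: 55125 and -3; difference 55128.

Σ = 55128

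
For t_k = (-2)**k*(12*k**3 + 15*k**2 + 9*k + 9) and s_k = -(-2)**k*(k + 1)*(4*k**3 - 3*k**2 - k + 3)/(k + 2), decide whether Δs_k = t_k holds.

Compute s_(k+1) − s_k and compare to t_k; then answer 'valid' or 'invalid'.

Invalid: residual (-2)**k*(-12*k**4 - 43*k**3 - 36*k**2 - 26*k - 21)/(k**2 + 5*k + 6) ≠ 0.

s_(k+1) = 2*(-2)**k*(4*k**4 + 17*k**3 + 23*k**2 + 13*k + 6)/(k + 3)
s_(k+1) − s_k = (-2)**k*(12*k**5 + 63*k**4 + 113*k**3 + 108*k**2 + 73*k + 33)/(k**2 + 5*k + 6)
(s_(k+1) − s_k) − t_k = (-2)**k*(-12*k**4 - 43*k**3 - 36*k**2 - 26*k - 21)/(k**2 + 5*k + 6)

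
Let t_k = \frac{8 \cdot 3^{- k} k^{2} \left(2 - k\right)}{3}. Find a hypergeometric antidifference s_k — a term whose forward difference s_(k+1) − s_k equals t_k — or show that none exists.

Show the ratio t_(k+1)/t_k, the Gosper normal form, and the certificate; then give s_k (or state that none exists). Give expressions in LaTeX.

Ratio r(k) = (k - 1)*(k + 1)**2/(3*k**2*(k - 2)).
Normal form (A,B,C) = (1/3, 1, k**3 - 2*k**2).
Need (1/3)·f(k+1) − (1)·f(k) = k**3 - 2*k**2.
Degrees (0,0,3) ⇒ d ≤ 3.
A polynomial solution: f(k) = -3*(2*k + 1)*(2*k**2 - 2*k + 3)/8.
Certificate R = B(k−1)f/C = -3*(2*k + 1)*(2*k**2 - 2*k + 3)/(8*k**2*(k - 2)) gives s_k = (4*k**3 - 2*k**2 + 4*k + 3)/3**k.
Δs = 8*k**2*(2 - k)/(3*3**k), as required.

s_k = 3^{- k} \left(4 k^{3} - 2 k^{2} + 4 k + 3\right)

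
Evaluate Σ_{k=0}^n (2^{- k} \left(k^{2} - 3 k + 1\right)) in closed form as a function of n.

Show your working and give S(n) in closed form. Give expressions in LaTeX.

Ratio r(k) = (k**2 - k - 1)/(2*(k**2 - 3*k + 1)).
So A=1/2 and B=1, with C=k**2 - 3*k + 1.
Key eq: (1/2)·f(k+1) = (1)·f(k) + (k**2 - 3*k + 1).
deg f ≤ 2 (via 0,0,2).
Solving with deg f ≤ 2: f(k) = -2*(k**2 - k + 1).
So s_k = (B(k−1)f/C)·t_k = (-2*(k**2 - k + 1)/(k**2 - 3*k + 1))·t_k = 2**(1 - k)*(-k**2 + k - 1).
s_(k+1) − s_k = (k**2 - 3*k + 1)/2**k = t_k.
Evaluate: s_(n+1) = (-n**2 - n - 1)/2**n; subtract s_(0) = -2 ⇒ S(n) = (2**(n + 1) - n**2 - n - 1)/2**n.

S(n) = 2^{- n} \left(2^{n + 1} - n^{2} - n - 1\right)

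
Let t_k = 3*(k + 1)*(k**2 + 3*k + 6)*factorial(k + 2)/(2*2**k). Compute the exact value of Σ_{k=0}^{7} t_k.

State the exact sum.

Σ = 3061800

Compute t_(k+1)/t_k: get (k + 2)*(k + 3)*(3*k + (k + 1)**2 + 9)/(2*(k + 1)*(k**2 + 3*k + 6)).
A = k/2 + 3/2, B = 1, C = k**3 + 4*k**2 + 9*k + 6.
Solve (k/2 + 3/2)·f(k+1) − (1)·f(k) = k**3 + 4*k**2 + 9*k + 6.
Degrees (1,0,3) ⇒ d ≤ 2.
A polynomial solution: f(k) = 2*k*(k + 1).
Certificate R = B(k−1)f/C = 2*k/(k**2 + 3*k + 6) gives s_k = 3*k*(k + 1)*factorial(k + 2)/2**k.
Check: Δs_k = 3*(k + 1)*(k**2 + 3*k + 6)*factorial(k + 2)/(2*2**k). ✓
Sum = s_(8) − s_(0); s_(8) = 3061800, s_(0) = 0 ⇒ 3061800.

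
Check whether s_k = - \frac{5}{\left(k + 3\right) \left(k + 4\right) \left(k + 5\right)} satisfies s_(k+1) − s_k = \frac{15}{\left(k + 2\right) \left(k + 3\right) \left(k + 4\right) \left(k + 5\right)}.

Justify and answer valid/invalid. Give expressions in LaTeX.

s_(k+1) = -5/((k + 4)*(k + 5)*(k + 6))
s_(k+1) − s_k = 15/((k + 3)*(k + 4)*(k + 5)*(k + 6))
(s_(k+1) − s_k) − t_k = -60/((k + 2)*(k + 3)*(k + 4)*(k + 5)*(k + 6))

Invalid: residual - \frac{60}{k^{5} + 20 k^{4} + 155 k^{3} + 580 k^{2} + 1044 k + 720} ≠ 0.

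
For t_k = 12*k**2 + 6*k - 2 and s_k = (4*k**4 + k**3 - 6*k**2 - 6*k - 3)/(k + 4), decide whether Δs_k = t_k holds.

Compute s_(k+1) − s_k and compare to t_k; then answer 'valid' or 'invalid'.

Invalid: residual 3*(-8*k**3 - 57*k**2 - 25*k + 5)/(k**2 + 9*k + 20) ≠ 0.

s_(k+1) = (4*k**4 + 17*k**3 + 21*k**2 + k - 10)/(k + 5)
s_(k+1) − s_k = (12*k**4 + 90*k**3 + 121*k**2 + 27*k - 25)/(k**2 + 9*k + 20)
(s_(k+1) − s_k) − t_k = 3*(-8*k**3 - 57*k**2 - 25*k + 5)/(k**2 + 9*k + 20)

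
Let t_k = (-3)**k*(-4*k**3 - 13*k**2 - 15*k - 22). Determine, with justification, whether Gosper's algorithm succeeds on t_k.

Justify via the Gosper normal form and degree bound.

Ratio r(k) = 3*(-4*k**3 - 25*k**2 - 53*k - 54)/(4*k**3 + 13*k**2 + 15*k + 22).
Normal form (A,B,C) = (-3, 1, k**3 + 13*k**2/4 + 15*k/4 + 11/2).
Key eq: (-3)·f(k+1) = (1)·f(k) + (k**3 + 13*k**2/4 + 15*k/4 + 11/2).
Bound: deg f ≤ 3.
Match coefficients ⇒ f(k) = -(k + 2)*(k**2 - k + 2)/4.
R(k) = B(k−1)·f(k)/C(k) = -(k + 2)*(k**2 - k + 2)/(4*k**3 + 13*k**2 + 15*k + 22); s_k = R·t_k = (-3)**k*(k**3 + k**2 + 4).
Check: Δs_k = (-3)**k*(-4*k**3 - 13*k**2 - 15*k - 22). ✓

Yes. s_k = (-3)**k*(k**3 + k**2 + 4).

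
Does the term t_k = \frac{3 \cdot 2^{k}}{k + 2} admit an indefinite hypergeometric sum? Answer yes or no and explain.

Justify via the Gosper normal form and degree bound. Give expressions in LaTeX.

Ratio r(k) = 2*(k + 2)/(k + 3).
Gosper form: A/B · C(k+1)/C(k) with A=2*k + 4, B=k + 3, C=1.
Solve (2*k + 4)·f(k+1) − (k + 2)·f(k) = 1.
From deg A=1, deg B=1, deg C=0: d=-1.
Bound -1 < 0, so the key equation has no polynomial solution.

No. Not Gosper-summable.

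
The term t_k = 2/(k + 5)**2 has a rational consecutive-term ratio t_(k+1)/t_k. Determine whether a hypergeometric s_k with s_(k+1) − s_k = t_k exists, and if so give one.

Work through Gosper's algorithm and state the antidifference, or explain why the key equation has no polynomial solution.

r(k) = (k + 5)**2/(k + 6)**2 after simplifying.
A = k**2 + 10*k + 25, B = k**2 + 12*k + 36, C = 1.
Set up (k**2 + 10*k + 25)·f(k+1) − (k**2 + 10*k + 25)·f(k) − (1) = 0.
Degrees (2,2,0) ⇒ d ≤ 0.
Put f(k) = c0: A·f(k+1) − B(k−1)·f(k) − C = -1; need -1 = 0 — inconsistent ⇒ no f, not summable.

not Gosper-summable; s_k does not exist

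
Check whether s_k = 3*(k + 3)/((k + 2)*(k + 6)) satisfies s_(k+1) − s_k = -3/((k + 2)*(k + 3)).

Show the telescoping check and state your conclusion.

Invalid: residual 9*(2*k + 9)/(k**4 + 18*k**3 + 113*k**2 + 288*k + 252) ≠ 0.

s_(k+1) = 3*(k + 4)/((k + 3)*(k + 7))
s_(k+1) − s_k = 3*(-k**2 - 7*k - 15)/(k**4 + 18*k**3 + 113*k**2 + 288*k + 252)
(s_(k+1) − s_k) − t_k = 9*(2*k + 9)/(k**4 + 18*k**3 + 113*k**2 + 288*k + 252)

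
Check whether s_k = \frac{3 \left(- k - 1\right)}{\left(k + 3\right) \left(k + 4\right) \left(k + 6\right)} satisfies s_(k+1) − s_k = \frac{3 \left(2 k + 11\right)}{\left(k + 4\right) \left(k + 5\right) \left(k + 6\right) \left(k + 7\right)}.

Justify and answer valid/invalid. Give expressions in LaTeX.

Invalid: residual \frac{6 \left(- 3 k - 17\right)}{k^{5} + 25 k^{4} + 245 k^{3} + 1175 k^{2} + 2754 k + 2520} ≠ 0.

s_(k+1) = 3*(-k - 2)/((k + 4)*(k + 5)*(k + 7))
s_(k+1) − s_k = 3*(2*k**2 + 11*k - 1)/(k**5 + 25*k**4 + 245*k**3 + 1175*k**2 + 2754*k + 2520)
(s_(k+1) − s_k) − t_k = 6*(-3*k - 17)/(k**5 + 25*k**4 + 245*k**3 + 1175*k**2 + 2754*k + 2520)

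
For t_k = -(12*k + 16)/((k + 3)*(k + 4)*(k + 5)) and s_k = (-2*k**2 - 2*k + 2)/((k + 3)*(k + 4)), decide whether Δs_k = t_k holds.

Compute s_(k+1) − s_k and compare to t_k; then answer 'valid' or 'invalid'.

Valid: the claim telescopes to t_k.

s_(k+1) = 2*(-k - (k + 1)**2)/((k + 4)*(k + 5))
s_(k+1) − s_k = 4*(-3*k - 4)/(k**3 + 12*k**2 + 47*k + 60)
(s_(k+1) − s_k) − t_k = 0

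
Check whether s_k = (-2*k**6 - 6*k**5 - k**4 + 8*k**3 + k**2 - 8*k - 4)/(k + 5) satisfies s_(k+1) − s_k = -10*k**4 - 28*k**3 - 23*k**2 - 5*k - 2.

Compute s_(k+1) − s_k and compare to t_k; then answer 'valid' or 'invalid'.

s_(k+1) = (-2*k**6 - 18*k**5 - 61*k**4 - 96*k**3 - 71*k**2 - 28*k - 12)/(k + 6)
s_(k+1) − s_k = (-10*k**6 - 114*k**5 - 403*k**4 - 600*k**3 - 381*k**2 - 100*k - 36)/(k**2 + 11*k + 30)
(s_(k+1) − s_k) − t_k = 6*(4*k**5 + 38*k**4 + 83*k**3 + 61*k**2 + 12*k + 4)/(k**2 + 11*k + 30)

Invalid: residual 6*(4*k**5 + 38*k**4 + 83*k**3 + 61*k**2 + 12*k + 4)/(k**2 + 11*k + 30) ≠ 0.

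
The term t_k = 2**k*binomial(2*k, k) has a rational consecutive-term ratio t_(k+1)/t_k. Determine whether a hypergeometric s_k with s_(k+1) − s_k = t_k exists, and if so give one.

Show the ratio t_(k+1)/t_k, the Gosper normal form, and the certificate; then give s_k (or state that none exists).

not Gosper-summable; s_k does not exist

Step 1: r(k) = 4*(2*k + 1)/(k + 1).
Factor: A=8*k + 4; B=k + 1; C=1.
Key eq: (8*k + 4)·f(k+1) = (k)·f(k) + (1).
Bound: deg f ≤ -1.
Bound -1 < 0, so the key equation has no polynomial solution.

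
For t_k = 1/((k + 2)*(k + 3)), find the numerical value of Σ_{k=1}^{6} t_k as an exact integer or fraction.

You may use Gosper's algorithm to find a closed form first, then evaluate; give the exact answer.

Σ = 2/9

The ratio is (k + 2)/(k + 4).
Factor: A=k + 2; B=k + 4; C=1.
Need (k + 2)·f(k+1) − (k + 3)·f(k) = 1.
Bound: deg f ≤ 1.
Solve for f: f(k) = k/2 (degree 1 ≤ 1).
R(k) = B(k−1)·f(k)/C(k) = k*(k + 3)/2; s_k = R·t_k = k/(2*(k + 2)).
Verify: 1/(k**2 + 5*k + 6) matches t_k.
Σ_(k=1)^(6) t_k = s_(7) − s_(1) = 7/18 − (1/6) = 2/9.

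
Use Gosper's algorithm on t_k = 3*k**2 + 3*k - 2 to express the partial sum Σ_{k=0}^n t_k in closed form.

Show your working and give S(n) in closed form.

S(n) = n**3 + 3*n**2 - 2

The ratio is (3*k**2 + 9*k + 4)/(3*k**2 + 3*k - 2).
A = 1, B = 1, C = k**2 + k - 2/3.
Set up (1)·f(k+1) − (1)·f(k) − (k**2 + k - 2/3) = 0.
Degrees (0,0,2) ⇒ d ≤ 3.
A polynomial solution: f(k) = k*(k**2 - 3)/3.
R(k) = B(k−1)·f(k)/C(k) = k*(k**2 - 3)/(3*k**2 + 3*k - 2); s_k = R·t_k = k*(k**2 - 3).
Verify: 3*k**2 + 3*k - 2 matches t_k.
s_(n+1) = n**3 + 3*n**2 - 2 and s_(0) = 0, so S(n) = n**3 + 3*n**2 - 2.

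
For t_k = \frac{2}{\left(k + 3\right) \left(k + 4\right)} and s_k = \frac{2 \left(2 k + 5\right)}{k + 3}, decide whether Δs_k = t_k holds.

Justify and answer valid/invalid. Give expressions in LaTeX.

Valid — Δs_k = t_k.

s_(k+1) = 2*(2*k + 7)/(k + 4)
s_(k+1) − s_k = 2/(k**2 + 7*k + 12)
(s_(k+1) − s_k) − t_k = 0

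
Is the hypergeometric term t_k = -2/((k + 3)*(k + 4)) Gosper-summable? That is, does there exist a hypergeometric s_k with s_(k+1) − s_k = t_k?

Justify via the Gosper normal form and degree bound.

Yes. s_k = -2*k/(3*k + 9).

r(k) = (k + 3)/(k + 5) after simplifying.
So A=k + 3 and B=k + 5, with C=1.
Key eq: (k + 3)·f(k+1) = (k + 4)·f(k) + (1).
deg f ≤ 1 (via 1,1,0).
Match coefficients ⇒ f(k) = k/3.
R(k) = B(k−1)·f(k)/C(k) = k*(k + 4)/3; s_k = R·t_k = -2*k/(3*k + 9).
Verify: -2/(k**2 + 7*k + 12) matches t_k.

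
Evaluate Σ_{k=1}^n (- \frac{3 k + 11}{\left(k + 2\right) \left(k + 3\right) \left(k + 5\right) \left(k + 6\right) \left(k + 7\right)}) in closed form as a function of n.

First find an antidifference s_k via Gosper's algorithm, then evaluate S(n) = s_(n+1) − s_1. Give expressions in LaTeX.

S(n) = \frac{n \left(- n^{2} - 16 n - 81\right)}{126 \left(n^{3} + 16 n^{2} + 81 n + 126\right)}

Compute t_(k+1)/t_k: get (k + 2)*(k + 5)*(3*k + 14)/((k + 4)*(k + 8)*(3*k + 11)).
Take A(k)=k + 2, B(k)=k + 8, C(k)=k**2 + 23*k/3 + 44/3.
Need (k + 2)·f(k+1) − (k + 7)·f(k) = k**2 + 23*k/3 + 44/3.
Bound: deg f ≤ 5.
Match coefficients ⇒ f(k) = k*(k + 3)*(k + 4)*(k**2 + 13*k + 52)/180.
Certificate R = B(k−1)f/C = k*(k + 3)*(k + 7)*(k**2 + 13*k + 52)/(60*(3*k + 11)) gives s_k = k*(-k**2 - 13*k - 52)/(60*(k**3 + 13*k**2 + 52*k + 60)).
Δs = (-3*k - 11)/(k**5 + 23*k**4 + 203*k**3 + 853*k**2 + 1692*k + 1260), as required.
s_(n+1) = (-n**3 - 16*n**2 - 81*n - 66)/(60*(n**3 + 16*n**2 + 81*n + 126)) and s_(1) = -11/1260, so S(n) = n*(-n**2 - 16*n - 81)/(126*(n**3 + 16*n**2 + 81*n + 126)).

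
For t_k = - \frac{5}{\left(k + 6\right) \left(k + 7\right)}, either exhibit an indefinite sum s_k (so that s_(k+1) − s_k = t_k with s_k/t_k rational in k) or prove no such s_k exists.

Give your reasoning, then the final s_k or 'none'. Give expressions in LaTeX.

r(k) = (k + 6)/(k + 8) after simplifying.
Normal form (A,B,C) = (k + 6, k + 8, 1).
Solve (k + 6)·f(k+1) − (k + 7)·f(k) = 1.
d = 1 from the (1,1,0) case.
Solving with deg f ≤ 1: f(k) = k/6.
So s_k = (B(k−1)f/C)·t_k = (k*(k + 7)/6)·t_k = -5*k/(6*k + 36).
s_(k+1) − s_k = -5/(k**2 + 13*k + 42) = t_k.

s_k = - \frac{5 k}{6 k + 36}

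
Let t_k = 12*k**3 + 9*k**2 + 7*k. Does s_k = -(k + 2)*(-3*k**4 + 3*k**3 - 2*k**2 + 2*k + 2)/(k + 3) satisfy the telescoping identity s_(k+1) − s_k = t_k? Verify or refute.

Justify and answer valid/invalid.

s_(k+1) = (3*k**5 + 18*k**4 + 38*k**3 + 38*k**2 + 13*k - 6)/(k + 4)
s_(k+1) − s_k = (12*k**5 + 84*k**4 + 166*k**3 + 125*k**2 + 61*k - 2)/(k**2 + 7*k + 12)
(s_(k+1) − s_k) − t_k = (-9*k**4 - 48*k**3 - 32*k**2 - 23*k - 2)/(k**2 + 7*k + 12)

Invalid: residual (-9*k**4 - 48*k**3 - 32*k**2 - 23*k - 2)/(k**2 + 7*k + 12) ≠ 0.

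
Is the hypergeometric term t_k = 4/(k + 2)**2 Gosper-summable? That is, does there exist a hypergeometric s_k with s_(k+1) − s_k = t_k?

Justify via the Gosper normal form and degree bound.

No. Not Gosper-summable.

Step 1: r(k) = (k + 2)**2/(k + 3)**2.
Gosper form: A/B · C(k+1)/C(k) with A=k**2 + 4*k + 4, B=k**2 + 6*k + 9, C=1.
Key eq: (k**2 + 4*k + 4)·f(k+1) = (k**2 + 4*k + 4)·f(k) + (1).
Bound: deg f ≤ 0.
Write f(k) = c0. Then LHS − RHS = -1, requiring -1 = 0: contradictory. No certificate.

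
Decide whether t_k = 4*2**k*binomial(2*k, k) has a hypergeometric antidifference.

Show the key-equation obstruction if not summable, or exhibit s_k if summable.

No. Not Gosper-summable.

t_(k+1)/t_k = 4*(2*k + 1)/(k + 1).
A = 8*k + 4, B = k + 1, C = 1.
f must satisfy (8*k + 4)·f(k+1) − (k)·f(k) = 1.
deg f ≤ -1 (via 1,1,0).
Negative degree bound (-1): no f exists, t_k not Gosper-summable.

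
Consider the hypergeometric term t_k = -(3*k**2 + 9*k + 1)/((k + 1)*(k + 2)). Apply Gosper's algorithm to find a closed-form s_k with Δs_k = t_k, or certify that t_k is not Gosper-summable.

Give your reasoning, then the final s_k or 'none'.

t_(k+1)/t_k = (k + 1)*(9*k + 3*(k + 1)**2 + 10)/((k + 3)*(3*k**2 + 9*k + 1)).
Gosper form: A/B · C(k+1)/C(k) with A=k + 1, B=k + 3, C=k**2 + 3*k + 1/3.
Key eq: (k + 1)·f(k+1) = (k + 2)·f(k) + (k**2 + 3*k + 1/3).
d = 2 from the (1,1,2) case.
Coefficient equations give f(k) = k*(3*k - 2)/3.
Then R = B(k−1)f/C = k*(k + 2)*(3*k - 2)/(3*k**2 + 9*k + 1), so s_k = R(k)·t_k = k*(2 - 3*k)/(k + 1).
Check: Δs_k = (-3*k**2 - 9*k - 1)/(k**2 + 3*k + 2). ✓

s_k = k*(2 - 3*k)/(k + 1)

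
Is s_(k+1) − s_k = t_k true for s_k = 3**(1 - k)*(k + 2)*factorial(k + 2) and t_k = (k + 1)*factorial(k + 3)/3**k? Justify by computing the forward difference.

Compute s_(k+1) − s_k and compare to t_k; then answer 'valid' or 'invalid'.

Invalid: residual -k*factorial(k + 2)/3**k ≠ 0.

s_(k+1) = (k + 3)*factorial(k + 3)/3**k
s_(k+1) − s_k = (k**2 + 3*k + 3)*factorial(k + 2)/3**k
(s_(k+1) − s_k) − t_k = -k*factorial(k + 2)/3**k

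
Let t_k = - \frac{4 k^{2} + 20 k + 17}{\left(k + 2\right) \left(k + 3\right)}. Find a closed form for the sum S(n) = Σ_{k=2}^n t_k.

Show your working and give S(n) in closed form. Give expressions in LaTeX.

Ratio r(k) = (k + 2)*(20*k + 4*(k + 1)**2 + 37)/((k + 4)*(4*k**2 + 20*k + 17)).
So A=k + 2 and B=k + 4, with C=k**2 + 5*k + 17/4.
Need (k + 2)·f(k+1) − (k + 3)·f(k) = k**2 + 5*k + 17/4.
From deg A=1, deg B=1, deg C=2: d=2.
Solving with deg f ≤ 2: f(k) = k*(8*k + 9)/8.
Certificate R = B(k−1)f/C = k*(k + 3)*(8*k + 9)/(2*(4*k**2 + 20*k + 17)) gives s_k = k*(-8*k - 9)/(2*(k + 2)).
Verify: (-4*k**2 - 20*k - 17)/(k**2 + 5*k + 6) matches t_k.
Evaluate: s_(n+1) = (-8*n**2 - 25*n - 17)/(2*(n + 3)); subtract s_(2) = -25/4 ⇒ S(n) = (-16*n**2 - 25*n + 41)/(4*(n + 3)).

S(n) = \frac{- 16 n^{2} - 25 n + 41}{4 \left(n + 3\right)}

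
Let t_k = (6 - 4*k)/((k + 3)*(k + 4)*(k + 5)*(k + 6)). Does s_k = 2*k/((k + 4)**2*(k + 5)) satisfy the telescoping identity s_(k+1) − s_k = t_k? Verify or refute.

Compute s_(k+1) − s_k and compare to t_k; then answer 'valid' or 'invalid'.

Invalid: residual 2*(3*k**2 + 11*k - 12)/(k**6 + 27*k**5 + 301*k**4 + 1773*k**3 + 5818*k**2 + 10080*k + 7200) ≠ 0.

s_(k+1) = 2*(k + 1)/((k + 5)**2*(k + 6))
s_(k+1) − s_k = 2*(-k*(k + 5)*(k + 6) + (k + 1)*(k + 4)**2)/((k + 4)**2*(k + 5)**2*(k + 6))
(s_(k+1) − s_k) − t_k = 2*(3*k**2 + 11*k - 12)/(k**6 + 27*k**5 + 301*k**4 + 1773*k**3 + 5818*k**2 + 10080*k + 7200)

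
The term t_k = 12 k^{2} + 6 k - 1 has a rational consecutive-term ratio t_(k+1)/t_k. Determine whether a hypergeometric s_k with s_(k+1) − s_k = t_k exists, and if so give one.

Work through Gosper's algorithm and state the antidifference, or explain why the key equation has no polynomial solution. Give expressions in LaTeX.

s_k = k \left(4 k^{2} - 3 k - 2\right)

Compute t_(k+1)/t_k: get (12*k**2 + 30*k + 17)/(12*k**2 + 6*k - 1).
A = 1, B = 1, C = k**2 + k/2 - 1/12.
Key eq: (1)·f(k+1) = (1)·f(k) + (k**2 + k/2 - 1/12).
From deg A=0, deg B=0, deg C=2: d=3.
Coefficient equations give f(k) = k*(4*k**2 - 3*k - 2)/12.
Get s_k = R·t_k = k*(4*k**2 - 3*k - 2) with R(k) = B(k−1)f(k)/C(k) = k*(4*k**2 - 3*k - 2)/(12*k**2 + 6*k - 1).
s_(k+1) − s_k = 12*k**2 + 6*k - 1 = t_k.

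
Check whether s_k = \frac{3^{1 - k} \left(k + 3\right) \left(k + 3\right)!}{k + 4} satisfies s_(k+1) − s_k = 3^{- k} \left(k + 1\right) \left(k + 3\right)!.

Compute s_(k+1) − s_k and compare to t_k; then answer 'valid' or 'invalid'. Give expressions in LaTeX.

Invalid: residual - \frac{3^{- k} \left(k^{2} + 5 k + 1\right) \left(k + 3\right)!}{\left(k + 4\right) \left(k + 5\right)} ≠ 0.

s_(k+1) = (k + 4)*factorial(k + 4)/(3**k*(k + 5))
s_(k+1) − s_k = (k**3 + 9*k**2 + 24*k + 19)*factorial(k + 3)/(3**k*(k + 4)*(k + 5))
(s_(k+1) − s_k) − t_k = -(k**2 + 5*k + 1)*factorial(k + 3)/(3**k*(k + 4)*(k + 5))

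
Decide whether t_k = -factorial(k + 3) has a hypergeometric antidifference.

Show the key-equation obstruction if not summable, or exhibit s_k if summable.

No. Not Gosper-summable.

Ratio r(k) = k + 4.
Normal form (A,B,C) = (k + 4, 1, 1).
f must satisfy (k + 4)·f(k+1) − (1)·f(k) = 1.
Bound: deg f ≤ -1.
Negative degree bound (-1): no f exists, t_k not Gosper-summable.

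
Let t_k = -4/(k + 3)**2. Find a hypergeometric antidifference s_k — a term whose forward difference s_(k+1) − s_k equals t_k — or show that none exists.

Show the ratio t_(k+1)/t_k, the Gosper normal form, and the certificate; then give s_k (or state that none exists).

The ratio is (k + 3)**2/(k + 4)**2.
So A=k**2 + 6*k + 9 and B=k**2 + 8*k + 16, with C=1.
f must satisfy (k**2 + 6*k + 9)·f(k+1) − (k**2 + 6*k + 9)·f(k) = 1.
From deg A=2, deg B=2, deg C=0: d=0.
Generic f = c0 gives residual -1; -1 = 0 cannot hold, so t_k is not Gosper-summable.

not Gosper-summable; s_k does not exist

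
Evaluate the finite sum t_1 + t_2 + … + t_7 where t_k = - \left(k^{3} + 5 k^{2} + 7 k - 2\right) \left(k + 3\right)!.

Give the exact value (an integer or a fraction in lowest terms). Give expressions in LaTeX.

Σ = -2474841624

t_(k+1)/t_k = (k**4 + 12*k**3 + 52*k**2 + 91*k + 44)/(k**3 + 5*k**2 + 7*k - 2).
So A=k + 4 and B=1, with C=k**3 + 5*k**2 + 7*k - 2.
Key eq: (k + 4)·f(k+1) = (1)·f(k) + (k**3 + 5*k**2 + 7*k - 2).
d = 2 from the (1,0,3) case.
Coefficient equations give f(k) = k**2 - 2.
Then R = B(k−1)f/C = (k**2 - 2)/(k**3 + 5*k**2 + 7*k - 2), so s_k = R(k)·t_k = -(k**2 - 2)*factorial(k + 3).
Check: Δs_k = -(k**3 + 5*k**2 + 7*k - 2)*factorial(k + 3). ✓
Sum = s_(8) − s_(1); s_(8) = -2474841600, s_(1) = 24 ⇒ -2474841624.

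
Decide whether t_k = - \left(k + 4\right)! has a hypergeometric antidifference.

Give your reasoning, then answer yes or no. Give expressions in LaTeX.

t_(k+1)/t_k = k + 5.
A = k + 5, B = 1, C = 1.
Solve (k + 5)·f(k+1) − (1)·f(k) = 1.
deg f ≤ -1 (via 1,0,0).
Negative degree bound (-1): no f exists, t_k not Gosper-summable.

No — key equation has no polynomial f.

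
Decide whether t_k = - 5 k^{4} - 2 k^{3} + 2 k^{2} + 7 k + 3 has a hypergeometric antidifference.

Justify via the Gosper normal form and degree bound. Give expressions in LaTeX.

Compute t_(k+1)/t_k: get (5*k**4 + 22*k**3 + 34*k**2 + 15*k - 5)/(5*k**4 + 2*k**3 - 2*k**2 - 7*k - 3).
Factor: A=1; B=1; C=k**4 + 2*k**3/5 - 2*k**2/5 - 7*k/5 - 3/5.
Key eq: (1)·f(k+1) = (1)·f(k) + (k**4 + 2*k**3/5 - 2*k**2/5 - 7*k/5 - 3/5).
d = 5 from the (0,0,4) case.
Solve for f: f(k) = k**2*(k**3 - 2*k**2 - 2)/5 (degree 5 ≤ 5).
Get s_k = R·t_k = k**2*(-k**3 + 2*k**2 + 2) with R(k) = B(k−1)f(k)/C(k) = k**2*(k**3 - 2*k**2 - 2)/(5*k**4 + 2*k**3 - 2*k**2 - 7*k - 3).
Check: Δs_k = -5*k**4 - 2*k**3 + 2*k**2 + 7*k + 3. ✓

Yes. s_k = k^{2} \left(- k^{3} + 2 k^{2} + 2\right).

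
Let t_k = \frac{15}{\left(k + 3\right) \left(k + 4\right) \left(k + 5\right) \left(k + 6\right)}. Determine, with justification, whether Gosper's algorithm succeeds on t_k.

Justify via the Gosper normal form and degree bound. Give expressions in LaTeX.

Step 1: r(k) = (k + 3)/(k + 7).
So A=k + 3 and B=k + 7, with C=1.
f must satisfy (k + 3)·f(k+1) − (k + 6)·f(k) = 1.
Bound: deg f ≤ 3.
Coefficient equations give f(k) = k*(k**2 + 12*k + 47)/180.
R(k) = B(k−1)·f(k)/C(k) = k*(k + 6)*(k**2 + 12*k + 47)/180; s_k = R·t_k = k*(k**2 + 12*k + 47)/(12*(k + 3)*(k + 4)*(k + 5)).
Check: Δs_k = 15/(k**4 + 18*k**3 + 119*k**2 + 342*k + 360). ✓

Yes. s_k = \frac{k \left(k^{2} + 12 k + 47\right)}{12 \left(k + 3\right) \left(k + 4\right) \left(k + 5\right)}.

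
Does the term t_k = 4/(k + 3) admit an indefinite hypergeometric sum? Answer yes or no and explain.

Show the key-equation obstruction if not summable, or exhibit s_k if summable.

r(k) = (k + 3)/(k + 4) after simplifying.
A = k + 3, B = k + 4, C = 1.
Solve (k + 3)·f(k+1) − (k + 3)·f(k) = 1.
From deg A=1, deg B=1, deg C=0: d=0.
f = c0 ⇒ A·f(k+1) − B(k−1)·f(k) − C = -1. The system {-1 = 0} is inconsistent; no antidifference.

No. Not Gosper-summable.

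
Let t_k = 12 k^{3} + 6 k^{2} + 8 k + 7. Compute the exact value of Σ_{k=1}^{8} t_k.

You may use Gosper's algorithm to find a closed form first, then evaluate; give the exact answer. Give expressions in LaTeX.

Σ = 17120

Compute t_(k+1)/t_k: get (12*k**3 + 42*k**2 + 56*k + 33)/(12*k**3 + 6*k**2 + 8*k + 7).
So A=1 and B=1, with C=k**3 + k**2/2 + 2*k/3 + 7/12.
Key eq: (1)·f(k+1) = (1)·f(k) + (k**3 + k**2/2 + 2*k/3 + 7/12).
deg f ≤ 4 (via 0,0,3).
Coefficient equations give f(k) = k*(3*k**3 - 4*k**2 + 4*k + 4)/12.
R(k) = B(k−1)·f(k)/C(k) = k*(3*k**3 - 4*k**2 + 4*k + 4)/(12*k**3 + 6*k**2 + 8*k + 7); s_k = R·t_k = k*(3*k**3 - 4*k**2 + 4*k + 4).
Δs = 12*k**3 + 6*k**2 + 8*k + 7, as required.
Telescoping: Σ = s_(9) − s_(1) = 17127 − (7) = 17120.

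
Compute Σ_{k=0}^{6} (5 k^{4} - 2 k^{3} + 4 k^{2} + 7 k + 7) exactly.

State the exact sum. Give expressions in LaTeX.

r(k) = (5*k**4 + 18*k**3 + 28*k**2 + 29*k + 21)/(5*k**4 - 2*k**3 + 4*k**2 + 7*k + 7) after simplifying.
Take A(k)=1, B(k)=1, C(k)=k**4 - 2*k**3/5 + 4*k**2/5 + 7*k/5 + 7/5.
Key eq: (1)·f(k+1) = (1)·f(k) + (k**4 - 2*k**3/5 + 4*k**2/5 + 7*k/5 + 7/5).
d = 5 from the (0,0,4) case.
Coefficient equations give f(k) = k*(k**4 - 3*k**3 + 4*k**2 + k + 4)/5.
So s_k = (B(k−1)f/C)·t_k = (k*(k**4 - 3*k**3 + 4*k**2 + k + 4)/(5*k**4 - 2*k**3 + 4*k**2 + 7*k + 7))·t_k = k*(k**4 - 3*k**3 + 4*k**2 + k + 4).
s_(k+1) − s_k = 5*k**4 - 2*k**3 + 4*k**2 + 7*k + 7 = t_k.
Telescoping: Σ = s_(7) − s_(0) = 11053 − (0) = 11053.

Σ = 11053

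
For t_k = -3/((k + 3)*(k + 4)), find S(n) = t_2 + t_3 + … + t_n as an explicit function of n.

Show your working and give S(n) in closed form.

Step 1: r(k) = (k + 3)/(k + 5).
Factor: A=k + 3; B=k + 5; C=1.
Solve (k + 3)·f(k+1) − (k + 4)·f(k) = 1.
Degrees (1,1,0) ⇒ d ≤ 1.
A polynomial solution: f(k) = k/3.
R(k) = B(k−1)·f(k)/C(k) = k*(k + 4)/3; s_k = R·t_k = -k/(k + 3).
Verify: -3/(k**2 + 7*k + 12) matches t_k.
s_(n+1) = (-n - 1)/(n + 4) and s_(2) = -2/5, so S(n) = 3*(1 - n)/(5*(n + 4)).

S(n) = 3*(1 - n)/(5*(n + 4))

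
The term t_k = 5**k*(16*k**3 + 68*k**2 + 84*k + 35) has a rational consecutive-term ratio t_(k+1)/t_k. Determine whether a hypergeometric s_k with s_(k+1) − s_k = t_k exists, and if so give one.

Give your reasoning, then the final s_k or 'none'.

s_k = 5**k*k*(4*k**2 + 2*k + 1)

Step 1: r(k) = 5*(16*k**3 + 116*k**2 + 268*k + 203)/(16*k**3 + 68*k**2 + 84*k + 35).
A = 5, B = 1, C = k**3 + 17*k**2/4 + 21*k/4 + 35/16.
Set up (5)·f(k+1) − (1)·f(k) − (k**3 + 17*k**2/4 + 21*k/4 + 35/16) = 0.
d = 3 from the (0,0,3) case.
Coefficient equations give f(k) = k*(4*k**2 + 2*k + 1)/16.
R(k) = B(k−1)·f(k)/C(k) = k*(4*k**2 + 2*k + 1)/((2*k + 5)*(8*k**2 + 14*k + 7)); s_k = R·t_k = 5**k*k*(4*k**2 + 2*k + 1).
Verify: 5**k*(16*k**3 + 68*k**2 + 84*k + 35) matches t_k.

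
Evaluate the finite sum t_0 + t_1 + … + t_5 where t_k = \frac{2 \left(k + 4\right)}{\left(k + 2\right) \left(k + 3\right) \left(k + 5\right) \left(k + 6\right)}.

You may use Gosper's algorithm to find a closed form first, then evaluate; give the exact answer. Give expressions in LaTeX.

Σ = 39/440

Step 1: r(k) = (k + 2)*(k + 5)**2/((k + 4)**2*(k + 7)).
So A=k + 2 and B=k + 7, with C=k**2 + 8*k + 16.
Set up (k + 2)·f(k+1) − (k + 6)·f(k) − (k**2 + 8*k + 16) = 0.
Degrees (1,1,2) ⇒ d ≤ 4.
A polynomial solution: f(k) = k*(k + 3)*(k + 4)*(k + 7)/20.
So s_k = (B(k−1)f/C)·t_k = (k*(k + 3)*(k + 6)*(k + 7)/(20*(k + 4)))·t_k = k*(k + 7)/(10*(k**2 + 7*k + 10)).
Δs = 2*(k + 4)/(k**4 + 16*k**3 + 91*k**2 + 216*k + 180), as required.
Evaluate s at k=6 and k=0: 39/440 and 0; difference 39/440.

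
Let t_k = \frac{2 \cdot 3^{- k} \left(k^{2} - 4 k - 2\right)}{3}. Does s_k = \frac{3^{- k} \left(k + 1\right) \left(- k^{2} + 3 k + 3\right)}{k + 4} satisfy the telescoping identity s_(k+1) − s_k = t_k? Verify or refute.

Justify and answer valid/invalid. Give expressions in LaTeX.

Invalid: residual \frac{3^{- k} \left(- 2 k^{3} - 3 k^{2} + 45 k + 25\right)}{k^{2} + 9 k + 20} ≠ 0.

s_(k+1) = (-k**3 - k**2 + 7*k + 10)/(3*3**k*(k + 5))
s_(k+1) − s_k = (2*k**4 + 4*k**3 - 45*k**2 - 61*k - 5)/(3*3**k*(k**2 + 9*k + 20))
(s_(k+1) − s_k) − t_k = (-2*k**3 - 3*k**2 + 45*k + 25)/(3**k*(k**2 + 9*k + 20))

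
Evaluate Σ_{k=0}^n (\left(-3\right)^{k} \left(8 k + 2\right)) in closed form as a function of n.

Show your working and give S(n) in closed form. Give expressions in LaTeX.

t_(k+1)/t_k = 3*(-4*k - 5)/(4*k + 1).
Factor: A=-3; B=1; C=k + 1/4.
Key eq: (-3)·f(k+1) = (1)·f(k) + (k + 1/4).
d = 1 from the (0,0,1) case.
Coefficient equations give f(k) = -(2*k - 1)/8.
Then R = B(k−1)f/C = -(2*k - 1)/(2*(4*k + 1)), so s_k = R(k)·t_k = (-3)**k*(1 - 2*k).
s_(k+1) − s_k = (-3)**k*(8*k + 2) = t_k.
Evaluate: s_(n+1) = 3*(-3)**n*(2*n + 1); subtract s_(0) = 1 ⇒ S(n) = 6*(-3)**n*n + 3*(-3)**n - 1.

S(n) = 6 \left(-3\right)^{n} n + 3 \left(-3\right)^{n} - 1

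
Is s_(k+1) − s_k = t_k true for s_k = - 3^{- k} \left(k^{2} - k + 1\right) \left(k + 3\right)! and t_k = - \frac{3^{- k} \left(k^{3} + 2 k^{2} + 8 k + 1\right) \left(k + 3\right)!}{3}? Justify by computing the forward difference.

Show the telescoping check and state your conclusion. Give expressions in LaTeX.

s_(k+1) = -(k**2 + k + 1)*factorial(k + 4)/(3*3**k)
s_(k+1) − s_k = -(k**3 + 2*k**2 + 8*k + 1)*factorial(k + 3)/(3*3**k)
(s_(k+1) − s_k) − t_k = 0

valid (s_(k+1) − s_k reduces to t_k)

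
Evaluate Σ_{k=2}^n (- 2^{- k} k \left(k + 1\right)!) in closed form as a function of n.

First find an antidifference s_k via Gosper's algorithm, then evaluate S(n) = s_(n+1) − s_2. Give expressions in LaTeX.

S(n) = 3 - 2^{- n} \left(n + 2\right)!

The ratio is (k + 1)*(k + 2)/(2*k).
Factor: A=k/2 + 1; B=1; C=k.
Set up (k/2 + 1)·f(k+1) − (1)·f(k) − (k) = 0.
Bound: deg f ≤ 0.
A polynomial solution: f(k) = 2.
R(k) = B(k−1)·f(k)/C(k) = 2/k; s_k = R·t_k = -2**(1 - k)*factorial(k + 1).
s_(k+1) − s_k = -k*factorial(k + 1)/2**k = t_k.
Evaluate: s_(n+1) = -factorial(n + 2)/2**n; subtract s_(2) = -3 ⇒ S(n) = 3 - factorial(n + 2)/2**n.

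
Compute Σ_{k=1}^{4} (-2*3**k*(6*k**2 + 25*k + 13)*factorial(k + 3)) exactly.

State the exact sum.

Σ = -176359536

r(k) = 3*(6*k**3 + 61*k**2 + 192*k + 176)/(6*k**2 + 25*k + 13) after simplifying.
Take A(k)=3*k + 12, B(k)=1, C(k)=k**2 + 25*k/6 + 13/6.
Need (3*k + 12)·f(k+1) − (1)·f(k) = k**2 + 25*k/6 + 13/6.
From deg A=1, deg B=0, deg C=2: d=1.
Match coefficients ⇒ f(k) = (2*k - 1)/6.
Certificate R = B(k−1)f/C = (2*k - 1)/(6*k**2 + 25*k + 13) gives s_k = -2*3**k*(2*k - 1)*factorial(k + 3).
Verify: -2*3**k*(6*k**2 + 25*k + 13)*factorial(k + 3) matches t_k.
Σ_(k=1)^(4) t_k = s_(5) − s_(1) = -176359680 − (-144) = -176359536.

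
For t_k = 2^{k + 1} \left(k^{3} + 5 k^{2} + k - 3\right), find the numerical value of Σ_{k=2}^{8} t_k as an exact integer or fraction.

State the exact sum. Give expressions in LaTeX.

Σ = 653304

t_(k+1)/t_k = 2*(k**3 + 8*k**2 + 14*k + 4)/(k**3 + 5*k**2 + k - 3).
Normal form (A,B,C) = (2, 1, k**3 + 5*k**2 + k - 3).
Solve (2)·f(k+1) − (1)·f(k) = k**3 + 5*k**2 + k - 3.
deg f ≤ 3 (via 0,0,3).
Solving with deg f ≤ 3: f(k) = k**3 - k**2 - k - 1.
So s_k = (B(k−1)f/C)·t_k = ((k**3 - k**2 - k - 1)/((k + 1)*(k**2 + 4*k - 3)))·t_k = 2**(k + 1)*(k**3 - k**2 - k - 1).
Verify: 2**(k + 1)*(k**3 + 5*k**2 + k - 3) matches t_k.
Sum = s_(9) − s_(2); s_(9) = 653312, s_(2) = 8 ⇒ 653304.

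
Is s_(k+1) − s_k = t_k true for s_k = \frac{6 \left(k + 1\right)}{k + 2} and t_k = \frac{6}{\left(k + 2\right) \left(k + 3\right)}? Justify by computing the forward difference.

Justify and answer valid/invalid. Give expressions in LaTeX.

valid (s_(k+1) − s_k reduces to t_k)

s_(k+1) = 6*(k + 2)/(k + 3)
s_(k+1) − s_k = 6/(k**2 + 5*k + 6)
(s_(k+1) − s_k) − t_k = 0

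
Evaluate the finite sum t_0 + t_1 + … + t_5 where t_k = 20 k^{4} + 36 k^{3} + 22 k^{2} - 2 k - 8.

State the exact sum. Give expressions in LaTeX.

Compute t_(k+1)/t_k: get (10*k**4 + 58*k**3 + 125*k**2 + 115*k + 34)/(10*k**4 + 18*k**3 + 11*k**2 - k - 4).
Gosper form: A/B · C(k+1)/C(k) with A=1, B=1, C=k**4 + 9*k**3/5 + 11*k**2/10 - k/10 - 2/5.
Solve (1)·f(k+1) − (1)·f(k) = k**4 + 9*k**3/5 + 11*k**2/10 - k/10 - 2/5.
Degrees (0,0,4) ⇒ d ≤ 5.
Coefficient equations give f(k) = k*(k + 1)*(4*k**3 - 5*k**2 + k - 4)/20.
Certificate R = B(k−1)f/C = k*(4*k**3 - 5*k**2 + k - 4)/(2*(10*k**3 + 8*k**2 + 3*k - 4)) gives s_k = k*(4*k**4 - k**3 - 4*k**2 - 3*k - 4).
s_(k+1) − s_k = 20*k**4 + 36*k**3 + 22*k**2 - 2*k - 8 = t_k.
Σ_(k=0)^(5) t_k = s_(6) − s_(0) = 28812 − (0) = 28812.

Σ = 28812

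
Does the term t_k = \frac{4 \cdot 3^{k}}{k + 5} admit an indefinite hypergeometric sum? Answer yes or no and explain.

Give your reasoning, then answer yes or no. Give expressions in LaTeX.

r(k) = 3*(k + 5)/(k + 6) after simplifying.
A = 3*k + 15, B = k + 6, C = 1.
Set up (3*k + 15)·f(k+1) − (k + 5)·f(k) − (1) = 0.
d = -1 from the (1,1,0) case.
Negative degree bound (-1): no f exists, t_k not Gosper-summable.

No. Not Gosper-summable.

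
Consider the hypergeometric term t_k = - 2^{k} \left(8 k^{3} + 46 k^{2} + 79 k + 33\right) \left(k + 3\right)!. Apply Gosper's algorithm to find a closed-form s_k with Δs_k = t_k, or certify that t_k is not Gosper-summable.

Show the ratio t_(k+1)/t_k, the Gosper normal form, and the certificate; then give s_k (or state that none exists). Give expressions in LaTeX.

s_k = - 2^{k} \left(4 k^{2} + k - 1\right) \left(k + 3\right)!

r(k) = 2*(8*k**4 + 102*k**3 + 475*k**2 + 946*k + 664)/(8*k**3 + 46*k**2 + 79*k + 33) after simplifying.
Factor: A=2*k + 8; B=1; C=k**3 + 23*k**2/4 + 79*k/8 + 33/8.
Set up (2*k + 8)·f(k+1) − (1)·f(k) − (k**3 + 23*k**2/4 + 79*k/8 + 33/8) = 0.
deg f ≤ 2 (via 1,0,3).
Coefficient equations give f(k) = (4*k**2 + k - 1)/8.
So s_k = (B(k−1)f/C)·t_k = ((4*k**2 + k - 1)/(8*k**3 + 46*k**2 + 79*k + 33))·t_k = -2**k*(4*k**2 + k - 1)*factorial(k + 3).
Check: Δs_k = -2**k*(8*k**3 + 46*k**2 + 79*k + 33)*factorial(k + 3). ✓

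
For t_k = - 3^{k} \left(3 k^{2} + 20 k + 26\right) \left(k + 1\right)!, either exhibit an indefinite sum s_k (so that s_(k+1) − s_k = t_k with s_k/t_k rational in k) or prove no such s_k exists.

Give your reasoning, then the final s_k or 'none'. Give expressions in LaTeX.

s_k = - 3^{k} \left(k + 4\right) \left(k + 1\right)!

t_(k+1)/t_k = 3*(3*k**3 + 32*k**2 + 101*k + 98)/(3*k**2 + 20*k + 26).
Take A(k)=3*k + 6, B(k)=1, C(k)=k**2 + 20*k/3 + 26/3.
Set up (3*k + 6)·f(k+1) − (1)·f(k) − (k**2 + 20*k/3 + 26/3) = 0.
From deg A=1, deg B=0, deg C=2: d=1.
Coefficient equations give f(k) = (k + 4)/3.
Then R = B(k−1)f/C = (k + 4)/(3*k**2 + 20*k + 26), so s_k = R(k)·t_k = -3**k*(k + 4)*factorial(k + 1).
Δs = -3**k*(3*k**2 + 20*k + 26)*factorial(k + 1), as required.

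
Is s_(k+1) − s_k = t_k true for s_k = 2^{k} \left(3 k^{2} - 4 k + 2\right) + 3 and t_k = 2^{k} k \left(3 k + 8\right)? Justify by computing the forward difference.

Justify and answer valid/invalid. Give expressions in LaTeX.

s_(k+1) = 2**(k + 1)*(-4*k + 3*(k + 1)**2 - 2) + 3
s_(k+1) − s_k = 2**k*k*(3*k + 8)
(s_(k+1) − s_k) − t_k = 0

valid (s_(k+1) − s_k reduces to t_k)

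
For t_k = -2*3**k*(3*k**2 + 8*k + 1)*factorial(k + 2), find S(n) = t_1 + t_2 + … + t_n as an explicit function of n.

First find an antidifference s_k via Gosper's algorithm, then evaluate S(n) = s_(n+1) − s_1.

Ratio r(k) = 3*(3*k**3 + 23*k**2 + 54*k + 36)/(3*k**2 + 8*k + 1).
Gosper form: A/B · C(k+1)/C(k) with A=3*k + 9, B=1, C=k**2 + 8*k/3 + 1/3.
Set up (3*k + 9)·f(k+1) − (1)·f(k) − (k**2 + 8*k/3 + 1/3) = 0.
Bound: deg f ≤ 1.
A polynomial solution: f(k) = (k - 1)/3.
Get s_k = R·t_k = -2*3**k*(k - 1)*factorial(k + 2) with R(k) = B(k−1)f(k)/C(k) = (k - 1)/(3*k**2 + 8*k + 1).
Verify: -2*3**k*(3*k**2 + 8*k + 1)*factorial(k + 2) matches t_k.
Σ_(k=1)^n t_k = s_(n+1) − s_(1) = (-6*3**n*n*factorial(n + 3)) − (0), i.e. -6*3**n*n*factorial(n + 3).

S(n) = -6*3**n*n*factorial(n + 3)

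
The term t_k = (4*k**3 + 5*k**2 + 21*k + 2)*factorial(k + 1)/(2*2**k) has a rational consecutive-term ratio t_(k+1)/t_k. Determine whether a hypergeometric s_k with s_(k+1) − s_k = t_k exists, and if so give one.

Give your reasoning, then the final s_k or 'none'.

The ratio is (4*k**4 + 25*k**3 + 77*k**2 + 118*k + 64)/(2*(4*k**3 + 5*k**2 + 21*k + 2)).
Normal form (A,B,C) = (k/2 + 1, 1, k**3 + 5*k**2/4 + 21*k/4 + 1/2).
Solve (k/2 + 1)·f(k+1) − (1)·f(k) = k**3 + 5*k**2/4 + 21*k/4 + 1/2.
Degrees (1,0,3) ⇒ d ≤ 2.
Match coefficients ⇒ f(k) = (4*k**2 - 3*k + 4)/2.
Certificate R = B(k−1)f/C = 2*(4*k**2 - 3*k + 4)/(4*k**3 + 5*k**2 + 21*k + 2) gives s_k = (4*k**2 - 3*k + 4)*factorial(k + 1)/2**k.
Check: Δs_k = (4*k**3 + 5*k**2 + 21*k + 2)*factorial(k + 1)/(2*2**k). ✓

s_k = (4*k**2 - 3*k + 4)*factorial(k + 1)/2**k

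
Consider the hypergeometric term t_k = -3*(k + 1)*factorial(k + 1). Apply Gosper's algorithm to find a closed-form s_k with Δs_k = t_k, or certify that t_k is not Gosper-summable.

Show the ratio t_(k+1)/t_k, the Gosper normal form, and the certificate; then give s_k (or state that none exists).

s_k = -3*factorial(k + 1)

Step 1: r(k) = (k + 2)**2/(k + 1).
Take A(k)=k + 2, B(k)=1, C(k)=k + 1.
Need (k + 2)·f(k+1) − (1)·f(k) = k + 1.
Degrees (1,0,1) ⇒ d ≤ 0.
Match coefficients ⇒ f(k) = 1.
R(k) = B(k−1)·f(k)/C(k) = 1/(k + 1); s_k = R·t_k = -3*factorial(k + 1).
Check: Δs_k = -3*(k + 1)*factorial(k + 1). ✓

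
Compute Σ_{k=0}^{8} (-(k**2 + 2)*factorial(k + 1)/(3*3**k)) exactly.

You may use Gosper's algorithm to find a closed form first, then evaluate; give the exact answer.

Step 1: r(k) = (k + 2)*((k + 1)**2 + 2)/(3*(k**2 + 2)).
So A=k/3 + 2/3 and B=1, with C=k**2 + 2.
Need (k/3 + 2/3)·f(k+1) − (1)·f(k) = k**2 + 2.
From deg A=1, deg B=0, deg C=2: d=1.
A polynomial solution: f(k) = 3*k.
R(k) = B(k−1)·f(k)/C(k) = 3*k/(k**2 + 2); s_k = R·t_k = -k*factorial(k + 1)/3**k.
Check: Δs_k = -(k**2 + 2)*factorial(k + 1)/(3*3**k). ✓
Evaluate s at k=9 and k=0: -44800/27 and 0; difference -44800/27.

Σ = -44800/27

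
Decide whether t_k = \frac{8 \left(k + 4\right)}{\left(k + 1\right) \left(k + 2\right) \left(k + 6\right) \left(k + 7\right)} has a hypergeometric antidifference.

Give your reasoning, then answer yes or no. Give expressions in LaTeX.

Step 1: r(k) = (k + 1)*(k + 5)*(k + 6)/((k + 3)*(k + 4)*(k + 8)).
Normal form (A,B,C) = (k + 1, k + 8, k**4 + 16*k**3 + 95*k**2 + 248*k + 240).
Set up (k + 1)·f(k+1) − (k + 7)·f(k) − (k**4 + 16*k**3 + 95*k**2 + 248*k + 240) = 0.
Degrees (1,1,4) ⇒ d ≤ 6.
Solving with deg f ≤ 6: f(k) = k*(k + 2)*(k + 3)*(k + 4)*(k + 5)*(k + 7)/12.
Get s_k = R·t_k = 2*k*(k + 7)/(3*(k**2 + 7*k + 6)) with R(k) = B(k−1)f(k)/C(k) = k*(k + 2)*(k + 7)**2/(12*(k + 4)).
Δs = 8*(k + 4)/(k**4 + 16*k**3 + 83*k**2 + 152*k + 84), as required.

Yes. s_k = \frac{2 k \left(k + 7\right)}{3 \left(k^{2} + 7 k + 6\right)}.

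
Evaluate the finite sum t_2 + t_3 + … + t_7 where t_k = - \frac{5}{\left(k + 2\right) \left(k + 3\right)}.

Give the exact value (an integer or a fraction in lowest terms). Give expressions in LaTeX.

Σ = -3/4

Step 1: r(k) = (k + 2)/(k + 4).
A = k + 2, B = k + 4, C = 1.
Set up (k + 2)·f(k+1) − (k + 3)·f(k) − (1) = 0.
deg f ≤ 1 (via 1,1,0).
Solving with deg f ≤ 1: f(k) = k/2.
R(k) = B(k−1)·f(k)/C(k) = k*(k + 3)/2; s_k = R·t_k = -5*k/(2*k + 4).
Check: Δs_k = -5/(k**2 + 5*k + 6). ✓
Telescoping: Σ = s_(8) − s_(2) = -2 − (-5/4) = -3/4.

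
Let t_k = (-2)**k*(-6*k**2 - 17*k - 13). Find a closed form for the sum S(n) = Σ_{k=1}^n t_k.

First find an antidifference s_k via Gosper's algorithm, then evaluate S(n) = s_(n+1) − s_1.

Ratio r(k) = 2*(-6*k**2 - 29*k - 36)/(6*k**2 + 17*k + 13).
Take A(k)=-2, B(k)=1, C(k)=k**2 + 17*k/6 + 13/6.
Need (-2)·f(k+1) − (1)·f(k) = k**2 + 17*k/6 + 13/6.
d = 2 from the (0,0,2) case.
Coefficient equations give f(k) = -(k + 1)*(2*k + 1)/6.
Then R = B(k−1)f/C = -(k + 1)*(2*k + 1)/(6*k**2 + 17*k + 13), so s_k = R(k)·t_k = (-2)**k*(2*k**2 + 3*k + 1).
Check: Δs_k = (-2)**k*(-6*k**2 - 17*k - 13). ✓
Telescope: S(n) = s_(n+1) − s_(1) = (-2)**(n + 1)*(2*n**2 + 7*n + 6) − (-12) = -4*(-2)**n*n**2 - 14*(-2)**n*n - 12*(-2)**n + 12.

S(n) = -4*(-2)**n*n**2 - 14*(-2)**n*n - 12*(-2)**n + 12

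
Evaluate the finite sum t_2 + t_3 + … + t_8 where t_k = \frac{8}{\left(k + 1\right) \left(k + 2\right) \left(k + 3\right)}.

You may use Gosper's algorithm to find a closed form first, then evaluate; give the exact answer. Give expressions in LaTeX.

Σ = 49/165

r(k) = (k + 1)/(k + 4) after simplifying.
Normal form (A,B,C) = (k + 1, k + 4, 1).
f must satisfy (k + 1)·f(k+1) − (k + 3)·f(k) = 1.
From deg A=1, deg B=1, deg C=0: d=2.
Match coefficients ⇒ f(k) = k*(k + 3)/4.
Then R = B(k−1)f/C = k*(k + 3)**2/4, so s_k = R(k)·t_k = 2*k*(k + 3)/((k + 1)*(k + 2)).
Δs = 8/(k**3 + 6*k**2 + 11*k + 6), as required.
Sum = s_(9) − s_(2); s_(9) = 108/55, s_(2) = 5/3 ⇒ 49/165.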